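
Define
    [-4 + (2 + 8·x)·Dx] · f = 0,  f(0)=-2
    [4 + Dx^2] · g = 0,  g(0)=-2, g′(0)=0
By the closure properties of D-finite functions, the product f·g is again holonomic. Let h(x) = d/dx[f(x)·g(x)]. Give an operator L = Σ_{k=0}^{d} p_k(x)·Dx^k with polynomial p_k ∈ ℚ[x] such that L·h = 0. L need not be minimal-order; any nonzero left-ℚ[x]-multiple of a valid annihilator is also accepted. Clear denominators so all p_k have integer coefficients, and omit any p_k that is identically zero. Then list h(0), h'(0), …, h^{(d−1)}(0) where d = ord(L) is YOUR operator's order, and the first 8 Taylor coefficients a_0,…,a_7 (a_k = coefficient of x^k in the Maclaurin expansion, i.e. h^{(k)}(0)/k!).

L = (8 + 96·x + 256·x^2 + 256·x^3 + 256·x^4) + (2 - 48·x^2 - 64·x^3)·Dx + (1 + 10·x + 36·x^2 + 64·x^3 + 64·x^4)·Dx^2  (order 2).
h: a_k = 8, -32, 0, -256/3, 1280/3, -23552/15, 265216/45, -7020544/315, …
ICs: h(0) = 8, h′(0) = -32.

f: a_k = -2, -4, 4, -8, 20, -56, 168, -528, …
g: a_k = -2, 0, 4, 0, -4/3, 0, 8/45, 0, …
h₀=f·g: eliminate ⇒ L₀, order ≤ 1·2.
h=h₀': d/dx-closure on L₀ ⇒ L.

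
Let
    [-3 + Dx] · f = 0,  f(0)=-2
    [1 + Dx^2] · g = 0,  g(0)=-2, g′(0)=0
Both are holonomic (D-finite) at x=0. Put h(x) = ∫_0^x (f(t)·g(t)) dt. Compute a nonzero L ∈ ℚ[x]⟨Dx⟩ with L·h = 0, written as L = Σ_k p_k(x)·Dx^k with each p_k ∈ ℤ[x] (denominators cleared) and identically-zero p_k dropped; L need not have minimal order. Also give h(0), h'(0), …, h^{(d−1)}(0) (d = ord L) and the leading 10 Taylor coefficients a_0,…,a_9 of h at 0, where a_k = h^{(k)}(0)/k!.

L = 10·Dx - 6·Dx^2 + Dx^3  (order 3).
h: a_k = 0, 4, 6, 16/3, 3, 14/15, -1/15, -88/315, -83/420, -527/5670, …
ICs: h(0) = 0, h′(0) = 4, h′′(0) = 12.

f: a_k = -2, -6, -9, -9, -27/4, -81/20, -81/40, -243/280, -729/2240, -243/2240, …
g: a_k = -2, 0, 1, 0, -1/12, 0, 1/360, 0, -1/20160, 0, …
Sym-product of L_f,L_g gives L₀ (≤ ord 2).
h=∫₀ˣh₀: take L = L₀·Dx.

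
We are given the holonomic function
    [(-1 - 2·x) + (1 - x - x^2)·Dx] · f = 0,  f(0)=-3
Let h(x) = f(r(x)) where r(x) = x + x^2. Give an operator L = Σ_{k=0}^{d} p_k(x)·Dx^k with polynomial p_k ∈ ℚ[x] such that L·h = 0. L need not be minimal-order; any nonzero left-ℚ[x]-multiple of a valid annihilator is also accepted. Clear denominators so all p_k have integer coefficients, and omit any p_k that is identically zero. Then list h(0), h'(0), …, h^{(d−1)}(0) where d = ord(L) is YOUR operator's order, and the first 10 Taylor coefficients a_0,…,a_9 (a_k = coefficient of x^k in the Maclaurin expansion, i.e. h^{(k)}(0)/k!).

f: a_k = -3, -3, -6, -9, -15, -24, -39, -63, -102, -165, …
h₀=f(r): pull back L_f along r ⇒ L₀.
L = (1 + 4·x + 6·x^2 + 4·x^3) + (-1 + x + 2·x^2 + 2·x^3 + x^4)·Dx  (order 1).
h: a_k = -3, -3, -9, -21, -48, -111, -258, -597, -1383, -3204, …
ICs: h(0) = -3.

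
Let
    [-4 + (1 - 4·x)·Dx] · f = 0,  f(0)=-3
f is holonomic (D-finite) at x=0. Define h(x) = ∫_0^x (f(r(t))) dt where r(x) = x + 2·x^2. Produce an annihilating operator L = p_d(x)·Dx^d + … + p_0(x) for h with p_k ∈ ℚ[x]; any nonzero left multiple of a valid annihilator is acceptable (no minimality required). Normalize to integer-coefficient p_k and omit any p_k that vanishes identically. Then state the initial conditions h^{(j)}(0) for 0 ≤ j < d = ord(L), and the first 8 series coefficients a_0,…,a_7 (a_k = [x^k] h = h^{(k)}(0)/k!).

f: a_k = -3, -12, -48, -192, -768, -3072, -12288, -49152, …
Change of var in L_f (x↦r) gives L₀.
Integrate: L := L₀·Dx.
L = (4 + 16·x)·Dx + (-1 + 4·x + 8·x^2)·Dx^2  (order 2).
h: a_k = 0, -3, -6, -24, -96, -2112/5, -1920, -62976/7, …
ICs: h(0) = 0, h′(0) = -3.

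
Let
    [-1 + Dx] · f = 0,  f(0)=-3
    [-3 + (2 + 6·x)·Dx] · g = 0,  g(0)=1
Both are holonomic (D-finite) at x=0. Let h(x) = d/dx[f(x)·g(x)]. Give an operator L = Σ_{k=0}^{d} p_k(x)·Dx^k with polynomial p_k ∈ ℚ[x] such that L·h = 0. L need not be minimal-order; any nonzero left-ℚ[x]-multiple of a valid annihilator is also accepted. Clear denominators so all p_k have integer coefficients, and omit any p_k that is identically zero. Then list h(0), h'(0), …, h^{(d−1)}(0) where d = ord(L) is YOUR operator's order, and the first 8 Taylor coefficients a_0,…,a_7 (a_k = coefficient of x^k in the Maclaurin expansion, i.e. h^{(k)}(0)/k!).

f: a_k = -3, -3, -3/2, -1/2, -1/8, -1/40, -1/240, -1/1680, …
g: a_k = 1, 3/2, -9/8, 27/16, -405/128, 1701/256, -15309/1024, 72171/2048, …
Sym-product of L_f,L_g gives L₀ (≤ ord 1).
h₀' ⇒ L via d/dx closure of L₀.
L = (7 + 60·x + 36·x^2) + (-10 - 42·x - 36·x^2)·Dx  (order 1).
h: a_k = -15/2, -21/4, -213/16, 671/32, -16157/256, 88837/512, -14933039/30720, 589833983/430080, …
ICs: h(0) = -15/2.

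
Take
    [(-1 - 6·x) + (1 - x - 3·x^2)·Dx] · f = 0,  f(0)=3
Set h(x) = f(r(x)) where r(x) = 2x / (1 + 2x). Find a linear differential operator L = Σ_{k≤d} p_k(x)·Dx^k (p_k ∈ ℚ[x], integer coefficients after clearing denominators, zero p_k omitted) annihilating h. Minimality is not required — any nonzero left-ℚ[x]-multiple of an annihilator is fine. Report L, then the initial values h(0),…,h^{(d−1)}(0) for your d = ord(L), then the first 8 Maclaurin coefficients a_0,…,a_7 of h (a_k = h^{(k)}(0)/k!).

L = (2 + 28·x) + (-1 - 4·x + 8·x^2 + 24·x^3)·Dx  (order 1).
h: a_k = 3, 6, 36, 0, 432, -864, 6912, -24192, …
ICs: h(0) = 3.

f: a_k = 3, 3, 12, 21, 57, 120, 291, 651, …
L₀ from L_f via x↦r, Dx↦r'^{-1}Dx.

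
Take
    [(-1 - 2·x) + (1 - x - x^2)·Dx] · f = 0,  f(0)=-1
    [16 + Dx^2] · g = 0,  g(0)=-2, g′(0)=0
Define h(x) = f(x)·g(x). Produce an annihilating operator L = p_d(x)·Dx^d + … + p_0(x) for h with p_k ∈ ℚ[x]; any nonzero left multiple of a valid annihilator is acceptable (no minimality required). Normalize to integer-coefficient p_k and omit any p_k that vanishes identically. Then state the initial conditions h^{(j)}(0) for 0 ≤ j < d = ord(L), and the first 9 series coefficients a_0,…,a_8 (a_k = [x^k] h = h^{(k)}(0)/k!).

L = (-14 + 16·x + 16·x^2) + (2 + 4·x)·Dx + (-1 + x + x^2)·Dx^2  (order 2).
h: a_k = 2, 2, -12, -10, -2/3, -32/3, -1022/45, -1502/45, -5548/105, …
ICs: h(0) = 2, h′(0) = 2.

f: a_k = -1, -1, -2, -3, -5, -8, -13, -21, -34, …
g: a_k = -2, 0, 16, 0, -64/3, 0, 512/45, 0, -1024/315, …
Product ⇒ symmetric product L₀, ord ≤ 2.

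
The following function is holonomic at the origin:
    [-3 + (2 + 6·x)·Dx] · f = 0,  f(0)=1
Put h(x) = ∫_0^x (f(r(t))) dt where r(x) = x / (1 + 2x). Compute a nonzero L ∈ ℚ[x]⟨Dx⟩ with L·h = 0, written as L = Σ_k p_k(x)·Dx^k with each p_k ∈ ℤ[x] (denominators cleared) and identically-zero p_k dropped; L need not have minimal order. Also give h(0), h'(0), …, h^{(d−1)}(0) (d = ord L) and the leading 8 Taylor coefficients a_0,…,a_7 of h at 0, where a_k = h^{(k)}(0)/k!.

f: a_k = 1, 3/2, -9/8, 27/16, -405/128, 1701/256, -15309/1024, 72171/2048, …
Change of var in L_f (x↦r) gives L₀.
h=∫₀ˣh₀: take L = L₀·Dx.
L = -3·Dx + (2 + 14·x + 20·x^2)·Dx^2  (order 2).
h: a_k = 0, 1, 3/4, -11/8, 195/64, -993/128, 11303/512, -492501/7168, …
ICs: h(0) = 0, h′(0) = 1.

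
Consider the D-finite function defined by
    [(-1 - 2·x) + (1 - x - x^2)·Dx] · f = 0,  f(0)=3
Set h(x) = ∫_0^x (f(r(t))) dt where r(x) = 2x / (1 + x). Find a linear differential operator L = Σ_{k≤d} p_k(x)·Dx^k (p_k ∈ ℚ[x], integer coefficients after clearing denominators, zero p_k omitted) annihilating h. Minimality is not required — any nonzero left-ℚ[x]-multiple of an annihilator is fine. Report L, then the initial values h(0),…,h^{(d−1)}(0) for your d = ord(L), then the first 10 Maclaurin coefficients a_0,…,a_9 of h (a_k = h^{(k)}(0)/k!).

L = (2 + 10·x)·Dx + (-1 - x + 5·x^2 + 5·x^3)·Dx^2  (order 2).
h: a_k = 0, 3, 3, 6, 15/2, 18, 25, 450/7, 375/4, 250, …
ICs: h(0) = 0, h′(0) = 3.

f: a_k = 3, 3, 6, 9, 15, 24, 39, 63, 102, 165, …
L₀ from L_f via x↦r, Dx↦r'^{-1}Dx.
∫: right-multiply L₀ by Dx.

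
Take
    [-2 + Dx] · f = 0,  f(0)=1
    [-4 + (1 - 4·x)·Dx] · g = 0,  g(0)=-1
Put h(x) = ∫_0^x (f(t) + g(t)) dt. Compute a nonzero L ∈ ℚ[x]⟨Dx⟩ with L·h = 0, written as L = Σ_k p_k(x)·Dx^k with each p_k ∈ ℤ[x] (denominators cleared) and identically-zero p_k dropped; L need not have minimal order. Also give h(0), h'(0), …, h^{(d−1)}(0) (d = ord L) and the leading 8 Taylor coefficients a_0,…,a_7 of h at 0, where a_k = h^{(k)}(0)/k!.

f: a_k = 1, 2, 2, 4/3, 2/3, 4/15, 4/45, 8/315, …
g: a_k = -1, -4, -16, -64, -256, -1024, -4096, -16384, …
h₀=f+g: left-lcm gives L₀, ord ≤ 2.
Integrate: L := L₀·Dx.
L = (24 + 32·x)·Dx + (-14 - 16·x + 32·x^2)·Dx^2 + (1 - 16·x^2)·Dx^3  (order 3).
h: a_k = 0, 0, -1, -14/3, -47/3, -766/15, -7678/45, -184316/315, …
ICs: h(0) = 0, h′(0) = 0, h′′(0) = -2.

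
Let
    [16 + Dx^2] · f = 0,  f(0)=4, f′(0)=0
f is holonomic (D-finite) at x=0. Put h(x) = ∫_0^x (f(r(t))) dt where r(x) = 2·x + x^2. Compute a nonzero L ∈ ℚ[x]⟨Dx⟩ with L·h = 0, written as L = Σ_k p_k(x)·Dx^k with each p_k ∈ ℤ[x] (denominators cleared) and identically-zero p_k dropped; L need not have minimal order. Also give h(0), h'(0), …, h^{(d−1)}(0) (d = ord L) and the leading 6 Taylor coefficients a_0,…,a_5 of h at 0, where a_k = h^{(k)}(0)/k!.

L = (64 + 192·x + 192·x^2 + 64·x^3)·Dx - Dx^2 + (1 + x)·Dx^3  (order 3).
h: a_k = 0, 4, 0, -128/3, -32, 1952/15, …
ICs: h(0) = 0, h′(0) = 4, h′′(0) = 0.

f: a_k = 4, 0, -32, 0, 128/3, 0, …
Change of var in L_f (x↦r) gives L₀.
h=∫₀ˣh₀: take L = L₀·Dx.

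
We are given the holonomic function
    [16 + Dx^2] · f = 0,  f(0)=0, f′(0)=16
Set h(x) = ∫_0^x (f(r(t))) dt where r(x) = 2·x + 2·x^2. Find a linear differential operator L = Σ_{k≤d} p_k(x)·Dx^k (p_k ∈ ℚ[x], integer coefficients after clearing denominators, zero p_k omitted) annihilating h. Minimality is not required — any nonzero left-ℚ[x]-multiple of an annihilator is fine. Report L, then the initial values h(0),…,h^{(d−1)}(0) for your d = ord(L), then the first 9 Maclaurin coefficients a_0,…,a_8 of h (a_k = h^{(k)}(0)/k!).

f: a_k = 0, 16, 0, -128/3, 0, 512/15, 0, -4096/315, 0, …
L₀ from L_f via x↦r, Dx↦r'^{-1}Dx.
h=∫₀ˣh₀: take L = L₀·Dx.
L = (64 + 384·x + 768·x^2 + 512·x^3)·Dx - 2·Dx^2 + (1 + 2·x)·Dx^3  (order 3).
h: a_k = 0, 0, 16, 32/3, -256/3, -1024/5, 512/45, 5120/7, 364544/315, …
ICs: h(0) = 0, h′(0) = 0, h′′(0) = 32.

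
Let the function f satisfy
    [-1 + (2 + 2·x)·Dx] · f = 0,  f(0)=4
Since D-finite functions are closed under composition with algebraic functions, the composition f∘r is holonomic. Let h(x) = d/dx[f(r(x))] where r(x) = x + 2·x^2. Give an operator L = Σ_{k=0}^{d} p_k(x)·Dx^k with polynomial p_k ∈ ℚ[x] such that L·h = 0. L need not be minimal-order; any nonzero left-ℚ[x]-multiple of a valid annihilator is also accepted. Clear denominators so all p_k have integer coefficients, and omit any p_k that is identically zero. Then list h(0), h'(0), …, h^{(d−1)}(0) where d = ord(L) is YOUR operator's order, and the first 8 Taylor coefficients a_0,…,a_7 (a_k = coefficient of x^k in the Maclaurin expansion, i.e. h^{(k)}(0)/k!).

L = 7 + (-2 - 10·x - 12·x^2 - 16·x^3)·Dx  (order 1).
h: a_k = 2, 7, -21/4, -21/8, 595/64, -567/128, -5537/512, 17843/1024, …
ICs: h(0) = 2.

f: a_k = 4, 2, -1/2, 1/4, -5/32, 7/64, -21/256, 33/512, …
h₀=f(r): pull back L_f along r ⇒ L₀.
h₀' ⇒ L via d/dx closure of L₀.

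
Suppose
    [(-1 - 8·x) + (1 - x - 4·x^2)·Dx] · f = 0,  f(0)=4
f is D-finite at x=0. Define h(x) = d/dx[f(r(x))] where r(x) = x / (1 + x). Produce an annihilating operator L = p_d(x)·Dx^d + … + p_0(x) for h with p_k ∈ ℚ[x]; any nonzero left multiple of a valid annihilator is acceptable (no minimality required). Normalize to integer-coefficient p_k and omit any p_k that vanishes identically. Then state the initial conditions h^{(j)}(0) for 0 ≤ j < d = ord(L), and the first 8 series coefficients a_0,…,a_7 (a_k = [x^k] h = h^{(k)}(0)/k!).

L = (8 + 24·x + 120·x^2 + 72·x^3) + (-1 - 11·x - 15·x^2 + 31·x^3 + 36·x^4)·Dx  (order 1).
h: a_k = 4, 32, 0, 256, -320, 1920, -4032, 14848, …
ICs: h(0) = 4.

f: a_k = 4, 4, 20, 36, 116, 260, 724, 1764, …
L₀ from L_f via x↦r, Dx↦r'^{-1}Dx.
Differentiate: ansatz ord ≤ ord L₀ ⇒ L.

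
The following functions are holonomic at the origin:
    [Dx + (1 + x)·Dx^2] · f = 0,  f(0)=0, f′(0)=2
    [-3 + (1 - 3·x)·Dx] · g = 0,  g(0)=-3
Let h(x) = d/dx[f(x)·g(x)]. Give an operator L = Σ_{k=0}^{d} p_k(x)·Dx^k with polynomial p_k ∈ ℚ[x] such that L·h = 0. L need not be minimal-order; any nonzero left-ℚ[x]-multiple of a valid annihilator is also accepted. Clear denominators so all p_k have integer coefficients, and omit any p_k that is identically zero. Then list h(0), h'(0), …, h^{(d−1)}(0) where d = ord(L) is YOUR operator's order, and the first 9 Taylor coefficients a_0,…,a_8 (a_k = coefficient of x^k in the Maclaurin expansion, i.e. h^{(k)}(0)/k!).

L = 12 + (7 + 15·x)·Dx + (-1 + 2·x + 3·x^2)·Dx^2  (order 2).
h: a_k = -6, -30, -141, -558, -4197/2, -37743/5, -264261/10, -3170922/35, -42808287/140, …
ICs: h(0) = -6, h′(0) = -30.

f: a_k = 0, 2, -1, 2/3, -1/2, 2/5, -1/3, 2/7, -1/4, …
g: a_k = -3, -9, -27, -81, -243, -729, -2187, -6561, -19683, …
h₀=f·g: eliminate ⇒ L₀, order ≤ 2·1.
h₀' ⇒ L via d/dx closure of L₀.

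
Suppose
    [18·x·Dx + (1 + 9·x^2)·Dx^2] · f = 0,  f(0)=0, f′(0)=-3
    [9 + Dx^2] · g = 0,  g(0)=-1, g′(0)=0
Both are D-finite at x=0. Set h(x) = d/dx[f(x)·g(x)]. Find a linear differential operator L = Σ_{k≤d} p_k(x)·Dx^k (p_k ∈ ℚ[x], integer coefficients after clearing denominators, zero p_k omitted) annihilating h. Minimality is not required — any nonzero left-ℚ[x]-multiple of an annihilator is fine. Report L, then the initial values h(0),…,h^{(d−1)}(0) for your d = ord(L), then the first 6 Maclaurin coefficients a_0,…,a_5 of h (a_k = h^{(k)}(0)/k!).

f: a_k = 0, -3, 0, 9, 0, -243/5, …
g: a_k = -1, 0, 9/2, 0, -27/8, 0, …
f·g: L₀ = L_f ⊗_s L_g, ord ≤ 2·2.
Derive L from L₀ (diff closure).
L = (8910 + 214326·x^2 + 3024621·x^4 + 5668704·x^6 + 6377292·x^8 + 9565938·x^10 + 43046721·x^12) + (5508·x + 207036·x^3 + 1837080·x^5 + 4723920·x^7 + 10628820·x^9 + 19131876·x^11)·Dx + (1080 + 27540·x^2 + 389286·x^4 + 971028·x^6 + 1889568·x^8 + 4251528·x^10 + 9565938·x^12)·Dx^2 + (612·x + 23004·x^3 + 204120·x^5 + 524880·x^7 + 1180980·x^9 + 2125764·x^11)·Dx^3 + (10 + 414·x^2 + 5913·x^4 + 37908·x^6 + 131220·x^8 + 354294·x^10 + 531441·x^12)·Dx^4  (order 4).
h: a_k = 3, 0, -135/2, 0, 3969/8, 0, …
ICs: h(0) = 3, h′(0) = 0, h′′(0) = -135, h′′′(0) = 0.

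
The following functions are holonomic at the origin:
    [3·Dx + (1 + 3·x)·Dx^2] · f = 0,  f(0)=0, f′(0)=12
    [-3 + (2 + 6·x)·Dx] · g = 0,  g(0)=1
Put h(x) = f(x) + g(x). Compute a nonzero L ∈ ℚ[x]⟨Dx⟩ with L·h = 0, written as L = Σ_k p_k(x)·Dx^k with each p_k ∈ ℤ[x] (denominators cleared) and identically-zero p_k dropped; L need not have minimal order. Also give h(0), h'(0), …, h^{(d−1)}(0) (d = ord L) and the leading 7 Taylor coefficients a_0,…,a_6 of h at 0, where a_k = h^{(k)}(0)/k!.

L = 9·Dx + (15 + 45·x)·Dx^2 + (2 + 12·x + 18·x^2)·Dx^3  (order 3).
h: a_k = 1, 27/2, -153/8, 603/16, -10773/128, 257337/1280, -512973/1024, …
ICs: h(0) = 1, h′(0) = 27/2, h′′(0) = -153/4.

f: a_k = 0, 12, -18, 36, -81, 972/5, -486, …
g: a_k = 1, 3/2, -9/8, 27/16, -405/128, 1701/256, -15309/1024, …
f+g: L₀ = lclm(L_f,L_g), ord ≤ 2+1.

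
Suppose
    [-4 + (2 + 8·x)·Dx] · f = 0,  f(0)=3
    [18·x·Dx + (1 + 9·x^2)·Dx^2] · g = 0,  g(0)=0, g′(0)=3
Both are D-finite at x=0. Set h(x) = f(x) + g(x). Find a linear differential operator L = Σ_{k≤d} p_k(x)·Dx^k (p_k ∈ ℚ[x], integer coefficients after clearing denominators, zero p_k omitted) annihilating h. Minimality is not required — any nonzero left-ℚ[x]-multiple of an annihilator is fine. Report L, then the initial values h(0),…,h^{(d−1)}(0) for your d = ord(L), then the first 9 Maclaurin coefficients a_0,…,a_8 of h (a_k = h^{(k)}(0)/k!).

f: a_k = 3, 6, -6, 12, -30, 84, -252, 792, -2574, …
g: a_k = 0, 3, 0, -9, 0, 243/5, 0, -2187/7, 0, …
h₀=f+g: left-lcm gives L₀, ord ≤ 3.
L = (-18 - 180·x + 486·x^2 + 972·x^3)·Dx + (-15 - 72·x - 9·x^2 + 1944·x^3 + 3402·x^4)·Dx^2 + (-1 + 5·x + 54·x^2 + 153·x^3 + 567·x^4 + 972·x^5)·Dx^3  (order 3).
h: a_k = 3, 9, -6, 3, -30, 663/5, -252, 3357/7, -2574, …
ICs: h(0) = 3, h′(0) = 9, h′′(0) = -12.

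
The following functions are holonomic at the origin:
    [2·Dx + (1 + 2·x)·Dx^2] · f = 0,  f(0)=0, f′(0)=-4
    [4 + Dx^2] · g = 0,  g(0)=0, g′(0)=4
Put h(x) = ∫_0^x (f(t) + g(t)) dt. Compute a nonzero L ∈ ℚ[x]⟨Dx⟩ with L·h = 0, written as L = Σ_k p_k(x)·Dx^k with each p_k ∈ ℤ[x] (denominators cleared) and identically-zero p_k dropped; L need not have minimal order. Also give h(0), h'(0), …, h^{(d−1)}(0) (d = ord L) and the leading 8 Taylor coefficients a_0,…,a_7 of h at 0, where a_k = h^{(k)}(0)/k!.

L = (56 + 32·x + 32·x^2)·Dx^2 + (12 + 40·x + 48·x^2 + 32·x^3)·Dx^3 + (14 + 8·x + 8·x^2)·Dx^4 + (3 + 10·x + 12·x^2 + 8·x^3)·Dx^5  (order 5).
h: a_k = 0, 0, 0, 4/3, -2, 8/5, -92/45, 64/21, …
ICs: h(0) = 0, h′(0) = 0, h′′(0) = 0, h′′′(0) = 8, h′′′′(0) = -48.

f: a_k = 0, -4, 4, -16/3, 8, -64/5, 64/3, -256/7, …
g: a_k = 0, 4, 0, -8/3, 0, 8/15, 0, -16/315, …
L₀ := lclm(L_f,L_g); ord L₀ ≤ 2+2.
Integrate: L := L₀·Dx.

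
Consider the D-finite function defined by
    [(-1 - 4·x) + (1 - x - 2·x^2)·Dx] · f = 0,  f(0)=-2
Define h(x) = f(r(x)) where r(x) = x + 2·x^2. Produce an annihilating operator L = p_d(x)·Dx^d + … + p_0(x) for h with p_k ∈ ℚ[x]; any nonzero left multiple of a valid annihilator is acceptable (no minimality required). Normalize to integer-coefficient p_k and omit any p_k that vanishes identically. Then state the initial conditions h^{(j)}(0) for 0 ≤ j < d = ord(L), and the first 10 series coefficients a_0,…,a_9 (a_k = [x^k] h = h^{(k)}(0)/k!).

L = (1 + 8·x + 24·x^2 + 32·x^3) + (-1 + x + 4·x^2 + 8·x^3 + 8·x^4)·Dx  (order 1).
h: a_k = -2, -2, -10, -34, -106, -338, -1114, -3586, -11594, -37554, …
ICs: h(0) = -2.

f: a_k = -2, -2, -6, -10, -22, -42, -86, -170, -342, -682, …
f∘r: x↦r, Dx↦Dx/r' in L_f ⇒ L₀.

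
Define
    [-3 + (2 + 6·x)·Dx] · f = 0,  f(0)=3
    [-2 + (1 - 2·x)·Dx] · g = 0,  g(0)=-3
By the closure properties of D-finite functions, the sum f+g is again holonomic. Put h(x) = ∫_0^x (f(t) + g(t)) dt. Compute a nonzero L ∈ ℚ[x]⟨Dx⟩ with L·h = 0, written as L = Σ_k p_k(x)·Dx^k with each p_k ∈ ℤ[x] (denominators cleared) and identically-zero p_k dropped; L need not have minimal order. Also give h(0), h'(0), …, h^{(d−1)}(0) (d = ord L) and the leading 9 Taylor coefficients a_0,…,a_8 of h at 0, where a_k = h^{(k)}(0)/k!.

f: a_k = 3, 9/2, -27/8, 81/16, -1215/128, 5103/256, -45927/1024, 216513/2048, -8444007/32768, …
g: a_k = -3, -6, -12, -24, -48, -96, -192, -384, -768, …
Weyl lclm of L_f,L_g ⇒ L₀ (ord ≤ 2).
∫: right-multiply L₀ by Dx.
L = (66 + 108·x)·Dx + (-41 - 156·x - 324·x^2)·Dx^2 + (2 + 38·x + 24·x^2 - 216·x^3)·Dx^3  (order 3).
h: a_k = 0, 0, -3/4, -41/8, -303/64, -7359/640, -6491/512, -242535/7168, -569919/16384, …
ICs: h(0) = 0, h′(0) = 0, h′′(0) = -3/2.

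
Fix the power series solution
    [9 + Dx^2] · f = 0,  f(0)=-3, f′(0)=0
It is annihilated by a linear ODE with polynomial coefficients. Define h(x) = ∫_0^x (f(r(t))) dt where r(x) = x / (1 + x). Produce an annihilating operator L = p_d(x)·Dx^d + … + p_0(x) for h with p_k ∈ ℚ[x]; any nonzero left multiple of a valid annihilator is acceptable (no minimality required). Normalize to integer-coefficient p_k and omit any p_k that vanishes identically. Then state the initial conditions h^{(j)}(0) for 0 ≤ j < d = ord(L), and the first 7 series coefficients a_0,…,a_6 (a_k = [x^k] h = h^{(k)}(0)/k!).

L = 9·Dx + (2 + 6·x + 6·x^2 + 2·x^3)·Dx^2 + (1 + 4·x + 6·x^2 + 4·x^3 + x^4)·Dx^3  (order 3).
h: a_k = 0, -3, 0, 9/2, -27/4, 243/40, -9/4, …
ICs: h(0) = 0, h′(0) = -3, h′′(0) = 0.

f: a_k = -3, 0, 27/2, 0, -81/8, 0, 243/80, …
h₀=f(r): pull back L_f along r ⇒ L₀.
∫: right-multiply L₀ by Dx.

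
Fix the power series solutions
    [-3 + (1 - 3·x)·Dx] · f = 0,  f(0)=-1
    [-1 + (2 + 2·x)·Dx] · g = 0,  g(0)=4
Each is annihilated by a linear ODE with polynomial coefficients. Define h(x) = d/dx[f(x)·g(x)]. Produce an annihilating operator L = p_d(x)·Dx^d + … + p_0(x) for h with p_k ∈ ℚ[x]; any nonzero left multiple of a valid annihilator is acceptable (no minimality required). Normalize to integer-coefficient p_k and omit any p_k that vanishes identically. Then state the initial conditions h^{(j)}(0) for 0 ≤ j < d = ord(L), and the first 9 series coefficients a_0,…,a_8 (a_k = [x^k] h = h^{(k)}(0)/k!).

f: a_k = -1, -3, -9, -27, -81, -243, -729, -2187, -6561, …
g: a_k = 4, 2, -1/2, 1/4, -5/32, 7/64, -21/256, 33/512, -429/8192, …
L₀ := L_f ⊗_s L_g (sym. prod.), ord ≤ 1.
h=h₀': d/dx-closure on L₀ ⇒ L.
L = (83 + 126·x + 27·x^2) + (-14 + 22·x + 54·x^2 + 18·x^3)·Dx  (order 1).
h: a_k = -14, -83, -1497/4, -11971/8, -359165/64, -2585925/128, -36203181/512, -248249955/1024, -13405504005/16384, …
ICs: h(0) = -14.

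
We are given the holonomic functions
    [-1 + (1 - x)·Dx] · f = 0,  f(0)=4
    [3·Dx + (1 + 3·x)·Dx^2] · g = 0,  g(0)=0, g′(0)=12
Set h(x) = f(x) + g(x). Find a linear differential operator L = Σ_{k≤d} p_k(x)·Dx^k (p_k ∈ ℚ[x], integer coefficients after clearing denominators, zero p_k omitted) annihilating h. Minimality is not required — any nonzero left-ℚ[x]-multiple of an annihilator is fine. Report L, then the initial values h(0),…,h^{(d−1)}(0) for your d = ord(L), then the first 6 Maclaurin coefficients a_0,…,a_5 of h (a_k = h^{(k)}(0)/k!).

f: a_k = 4, 4, 4, 4, 4, 4, …
g: a_k = 0, 12, -18, 36, -81, 972/5, …
L₀ := lclm(L_f,L_g); ord L₀ ≤ 1+2.
L = (54 + 18·x)·Dx + (-12 + 72·x + 36·x^2)·Dx^2 + (-5 - 13·x + 9·x^2 + 9·x^3)·Dx^3  (order 3).
h: a_k = 4, 16, -14, 40, -77, 992/5, …
ICs: h(0) = 4, h′(0) = 16, h′′(0) = -28.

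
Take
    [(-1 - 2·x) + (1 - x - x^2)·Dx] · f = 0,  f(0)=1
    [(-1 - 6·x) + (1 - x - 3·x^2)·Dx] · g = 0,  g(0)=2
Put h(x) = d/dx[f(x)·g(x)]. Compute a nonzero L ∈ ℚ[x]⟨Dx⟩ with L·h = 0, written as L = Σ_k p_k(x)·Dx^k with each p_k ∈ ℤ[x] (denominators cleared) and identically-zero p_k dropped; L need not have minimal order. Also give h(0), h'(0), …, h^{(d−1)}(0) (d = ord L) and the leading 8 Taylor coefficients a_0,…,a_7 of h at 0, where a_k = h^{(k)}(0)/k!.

f: a_k = 1, 1, 2, 3, 5, 8, 13, 21, …
g: a_k = 2, 2, 8, 14, 38, 80, 194, 434, …
h₀=f·g: eliminate ⇒ L₀, order ≤ 1·1.
Derive L from L₀ (diff closure).
L = (7 + 6·x - 15·x^2 - 108·x^3 + 15·x^4 + 180·x^5 + 90·x^6) + (-1 - x + 15·x^2 - x^3 - 45·x^4 - 3·x^5 + 42·x^6 + 18·x^7)·Dx  (order 1).
h: a_k = 4, 28, 96, 336, 980, 2844, 7728, 20752, …
ICs: h(0) = 4.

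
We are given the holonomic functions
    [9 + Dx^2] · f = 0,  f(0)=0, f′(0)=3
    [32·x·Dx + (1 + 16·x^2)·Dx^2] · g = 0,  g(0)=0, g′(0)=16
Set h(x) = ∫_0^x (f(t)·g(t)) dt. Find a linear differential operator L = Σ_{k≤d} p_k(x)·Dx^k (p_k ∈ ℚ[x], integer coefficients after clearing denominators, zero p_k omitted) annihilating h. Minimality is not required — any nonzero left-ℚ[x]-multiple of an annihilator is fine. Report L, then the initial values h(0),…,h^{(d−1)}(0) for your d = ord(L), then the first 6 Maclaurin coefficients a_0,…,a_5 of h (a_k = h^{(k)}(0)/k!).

f: a_k = 0, 3, 0, -9/2, 0, 81/40, …
g: a_k = 0, 16, 0, -256/3, 0, 4096/5, …
h₀=f·g: eliminate ⇒ L₀, order ≤ 2·2.
Integrate: L := L₀·Dx.
L = (16425 + 696384·x^2 + 2778624·x^4 + 11943936·x^6 + 47775744·x^8)·Dx + (23616·x + 543744·x^3 + 3981312·x^5 + 21233664·x^7)·Dx^2 + (2050 + 87168·x^2 + 470016·x^4 + 2654208·x^6 + 10616832·x^8)·Dx^3 + (2624·x + 60416·x^3 + 442368·x^5 + 2359296·x^7)·Dx^4 + (25 + 1088·x^2 + 17920·x^4 + 147456·x^6 + 589824·x^8)·Dx^5  (order 5).
h: a_k = 0, 0, 0, 16, 0, -328/5, …
ICs: h(0) = 0, h′(0) = 0, h′′(0) = 0, h′′′(0) = 96, h′′′′(0) = 0.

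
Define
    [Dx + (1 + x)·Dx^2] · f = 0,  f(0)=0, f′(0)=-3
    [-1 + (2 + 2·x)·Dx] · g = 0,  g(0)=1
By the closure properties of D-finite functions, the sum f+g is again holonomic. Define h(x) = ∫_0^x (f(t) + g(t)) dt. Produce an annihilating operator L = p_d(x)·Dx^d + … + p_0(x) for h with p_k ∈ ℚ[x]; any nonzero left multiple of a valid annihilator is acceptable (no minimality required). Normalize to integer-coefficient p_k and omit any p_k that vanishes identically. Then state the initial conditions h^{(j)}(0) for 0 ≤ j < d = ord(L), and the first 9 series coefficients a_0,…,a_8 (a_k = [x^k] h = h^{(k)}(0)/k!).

L = Dx^2 + (5 + 5·x)·Dx^3 + (2 + 4·x + 2·x^2)·Dx^4  (order 4).
h: a_k = 0, 1, -5/4, 11/24, -15/64, 91/640, -733/7680, 491/7168, -5913/114688, …
ICs: h(0) = 0, h′(0) = 1, h′′(0) = -5/2, h′′′(0) = 11/4.

f: a_k = 0, -3, 3/2, -1, 3/4, -3/5, 1/2, -3/7, 3/8, …
g: a_k = 1, 1/2, -1/8, 1/16, -5/128, 7/256, -21/1024, 33/2048, -429/32768, …
f+g: L₀ = lclm(L_f,L_g), ord ≤ 2+1.
∫: right-multiply L₀ by Dx.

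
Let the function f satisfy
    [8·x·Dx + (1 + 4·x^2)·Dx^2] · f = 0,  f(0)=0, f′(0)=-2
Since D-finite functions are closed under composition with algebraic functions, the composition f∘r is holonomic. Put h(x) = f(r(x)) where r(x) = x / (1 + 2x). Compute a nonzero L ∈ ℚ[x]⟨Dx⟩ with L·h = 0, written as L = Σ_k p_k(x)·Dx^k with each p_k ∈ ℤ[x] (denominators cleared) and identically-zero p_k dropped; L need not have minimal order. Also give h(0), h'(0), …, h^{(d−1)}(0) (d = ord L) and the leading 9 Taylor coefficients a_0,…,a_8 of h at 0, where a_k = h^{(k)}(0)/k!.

f: a_k = 0, -2, 0, 8/3, 0, -32/5, 0, 128/7, 0, …
f∘r: x↦r, Dx↦Dx/r' in L_f ⇒ L₀.
L = (4 + 16·x)·Dx + (1 + 4·x + 8·x^2)·Dx^2  (order 2).
h: a_k = 0, -2, 4, -16/3, 0, 128/5, -256/3, 1024/7, 0, …
ICs: h(0) = 0, h′(0) = -2.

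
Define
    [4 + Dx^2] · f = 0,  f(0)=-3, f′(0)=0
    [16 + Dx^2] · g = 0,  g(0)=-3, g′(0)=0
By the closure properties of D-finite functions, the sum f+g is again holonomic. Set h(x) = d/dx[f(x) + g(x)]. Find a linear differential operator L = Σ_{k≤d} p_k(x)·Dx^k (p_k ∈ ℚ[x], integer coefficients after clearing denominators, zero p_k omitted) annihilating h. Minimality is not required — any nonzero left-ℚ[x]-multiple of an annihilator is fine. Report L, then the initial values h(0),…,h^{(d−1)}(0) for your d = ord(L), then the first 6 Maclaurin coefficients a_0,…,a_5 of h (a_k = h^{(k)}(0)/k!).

L = 64 + 20·Dx^2 + Dx^4  (order 4).
h: a_k = 0, 60, 0, -136, 0, 104, …
ICs: h(0) = 0, h′(0) = 60, h′′(0) = 0, h′′′(0) = -816.

f: a_k = -3, 0, 6, 0, -2, 0, …
g: a_k = -3, 0, 24, 0, -32, 0, …
L₀ := lclm(L_f,L_g); ord L₀ ≤ 2+2.
h=h₀': d/dx-closure on L₀ ⇒ L.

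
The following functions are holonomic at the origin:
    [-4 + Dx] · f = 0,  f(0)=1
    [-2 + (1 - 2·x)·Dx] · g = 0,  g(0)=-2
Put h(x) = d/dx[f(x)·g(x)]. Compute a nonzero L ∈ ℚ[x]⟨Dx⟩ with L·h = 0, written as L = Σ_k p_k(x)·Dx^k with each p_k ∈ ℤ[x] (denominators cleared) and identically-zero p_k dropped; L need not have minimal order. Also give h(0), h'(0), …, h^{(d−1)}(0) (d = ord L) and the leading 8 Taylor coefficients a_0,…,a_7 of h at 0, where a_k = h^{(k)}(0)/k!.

L = (20 - 48·x + 32·x^2) + (-3 + 10·x - 8·x^2)·Dx  (order 1).
h: a_k = -12, -80, -304, -896, -6976/3, -84736/15, -39680/3, -9531392/315, …
ICs: h(0) = -12.

f: a_k = 1, 4, 8, 32/3, 32/3, 128/15, 256/45, 1024/315, …
g: a_k = -2, -4, -8, -16, -32, -64, -128, -256, …
f·g: L₀ = L_f ⊗_s L_g, ord ≤ 1·1.
h₀' ⇒ L via d/dx closure of L₀.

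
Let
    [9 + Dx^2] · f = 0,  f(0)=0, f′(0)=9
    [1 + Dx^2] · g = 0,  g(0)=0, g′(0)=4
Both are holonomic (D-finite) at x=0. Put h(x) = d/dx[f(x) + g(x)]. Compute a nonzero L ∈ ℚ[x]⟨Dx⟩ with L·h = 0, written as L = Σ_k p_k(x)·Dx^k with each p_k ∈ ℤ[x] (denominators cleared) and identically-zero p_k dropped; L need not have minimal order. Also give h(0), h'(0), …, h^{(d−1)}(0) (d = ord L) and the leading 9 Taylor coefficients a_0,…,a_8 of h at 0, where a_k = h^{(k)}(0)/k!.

f: a_k = 0, 9, 0, -27/2, 0, 243/40, 0, -729/560, 0, …
g: a_k = 0, 4, 0, -2/3, 0, 1/30, 0, -1/1260, 0, …
f+g: L₀ = lclm(L_f,L_g), ord ≤ 2+2.
h=h₀': d/dx-closure on L₀ ⇒ L.
L = 9 + 10·Dx^2 + Dx^4  (order 4).
h: a_k = 13, 0, -85/2, 0, 733/24, 0, -1313/144, 0, 59053/40320, …
ICs: h(0) = 13, h′(0) = 0, h′′(0) = -85, h′′′(0) = 0.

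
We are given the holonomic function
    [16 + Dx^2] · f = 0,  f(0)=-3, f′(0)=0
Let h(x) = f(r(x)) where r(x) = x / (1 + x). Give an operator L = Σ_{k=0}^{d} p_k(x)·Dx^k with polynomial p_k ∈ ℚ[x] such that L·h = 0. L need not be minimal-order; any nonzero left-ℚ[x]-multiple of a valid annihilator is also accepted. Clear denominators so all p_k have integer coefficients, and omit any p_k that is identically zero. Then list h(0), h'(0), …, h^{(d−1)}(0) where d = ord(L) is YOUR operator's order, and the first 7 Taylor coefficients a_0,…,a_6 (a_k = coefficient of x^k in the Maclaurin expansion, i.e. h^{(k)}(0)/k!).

L = 16 + (2 + 6·x + 6·x^2 + 2·x^3)·Dx + (1 + 4·x + 6·x^2 + 4·x^3 + x^4)·Dx^2  (order 2).
h: a_k = -3, 0, 24, -48, 40, 32, -2744/15, …
ICs: h(0) = -3, h′(0) = 0.

f: a_k = -3, 0, 24, 0, -32, 0, 256/15, …
Substitute x→r, Dx→(1/r')Dx; clear ⇒ L₀.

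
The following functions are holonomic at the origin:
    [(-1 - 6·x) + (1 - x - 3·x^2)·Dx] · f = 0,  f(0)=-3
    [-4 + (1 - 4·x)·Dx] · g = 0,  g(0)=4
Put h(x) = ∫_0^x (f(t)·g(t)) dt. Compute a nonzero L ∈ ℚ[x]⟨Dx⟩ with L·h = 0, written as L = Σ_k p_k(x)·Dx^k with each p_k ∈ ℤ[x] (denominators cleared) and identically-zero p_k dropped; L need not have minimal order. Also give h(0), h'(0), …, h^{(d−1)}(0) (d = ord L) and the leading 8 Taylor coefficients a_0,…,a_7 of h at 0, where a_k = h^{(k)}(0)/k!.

L = (-5 + 2·x + 36·x^2)·Dx + (1 - 5·x + x^2 + 12·x^3)·Dx^2  (order 2).
h: a_k = 0, -12, -30, -96, -309, -5172/5, -3528, -85836/7, …
ICs: h(0) = 0, h′(0) = -12.

f: a_k = -3, -3, -12, -21, -57, -120, -291, -651, …
g: a_k = 4, 16, 64, 256, 1024, 4096, 16384, 65536, …
Sym-product of L_f,L_g gives L₀ (≤ ord 1).
h=∫₀ˣh₀: take L = L₀·Dx.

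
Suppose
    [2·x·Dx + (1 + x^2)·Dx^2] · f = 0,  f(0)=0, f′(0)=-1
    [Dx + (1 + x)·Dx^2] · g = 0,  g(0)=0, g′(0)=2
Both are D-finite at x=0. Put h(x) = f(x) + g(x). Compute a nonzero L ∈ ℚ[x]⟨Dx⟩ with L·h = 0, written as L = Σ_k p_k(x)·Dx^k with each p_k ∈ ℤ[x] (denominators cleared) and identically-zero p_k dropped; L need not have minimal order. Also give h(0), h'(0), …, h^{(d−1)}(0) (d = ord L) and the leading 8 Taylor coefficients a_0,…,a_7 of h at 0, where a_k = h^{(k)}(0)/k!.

f: a_k = 0, -1, 0, 1/3, 0, -1/5, 0, 1/7, …
g: a_k = 0, 2, -1, 2/3, -1/2, 2/5, -1/3, 2/7, …
h₀=f+g: left-lcm gives L₀, ord ≤ 4.
L = (-2 - 6·x + 6·x^2 + 2·x^3)·Dx + (-4 - 4·x + 12·x^3 + 4·x^4)·Dx^2 + (-1 + x + 2·x^2 + 2·x^3 + 3·x^4 + x^5)·Dx^3  (order 3).
h: a_k = 0, 1, -1, 1, -1/2, 1/5, -1/3, 3/7, …
ICs: h(0) = 0, h′(0) = 1, h′′(0) = -2.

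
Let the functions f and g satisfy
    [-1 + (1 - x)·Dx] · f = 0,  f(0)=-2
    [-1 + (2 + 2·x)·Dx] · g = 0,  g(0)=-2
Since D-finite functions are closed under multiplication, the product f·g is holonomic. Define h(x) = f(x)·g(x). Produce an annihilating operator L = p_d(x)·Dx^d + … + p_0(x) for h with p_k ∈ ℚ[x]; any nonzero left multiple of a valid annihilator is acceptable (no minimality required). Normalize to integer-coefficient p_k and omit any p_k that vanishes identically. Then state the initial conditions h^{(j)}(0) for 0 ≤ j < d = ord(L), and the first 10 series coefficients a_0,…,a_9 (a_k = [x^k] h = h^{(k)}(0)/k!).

f: a_k = -2, -2, -2, -2, -2, -2, -2, -2, -2, -2, …
g: a_k = -2, -1, 1/4, -1/8, 5/64, -7/128, 21/512, -33/1024, 429/16384, -715/32768, …
Product ⇒ symmetric product L₀, ord ≤ 1.
L = (3 + x) + (-2 + 2·x^2)·Dx  (order 1).
h: a_k = 4, 6, 11/2, 23/4, 179/32, 365/64, 1439/256, 2911/512, 46147/8192, 93009/16384, …
ICs: h(0) = 4.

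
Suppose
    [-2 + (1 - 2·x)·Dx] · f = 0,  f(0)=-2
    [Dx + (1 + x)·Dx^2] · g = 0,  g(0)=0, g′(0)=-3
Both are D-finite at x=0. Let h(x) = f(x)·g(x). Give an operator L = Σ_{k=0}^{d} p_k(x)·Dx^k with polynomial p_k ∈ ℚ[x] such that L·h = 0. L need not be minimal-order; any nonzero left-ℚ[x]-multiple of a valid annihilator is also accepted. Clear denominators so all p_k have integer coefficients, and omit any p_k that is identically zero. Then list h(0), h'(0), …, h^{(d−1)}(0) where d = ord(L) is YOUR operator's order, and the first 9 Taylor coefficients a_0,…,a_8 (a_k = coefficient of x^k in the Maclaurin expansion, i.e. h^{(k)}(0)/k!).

L = 2 + (3 + 6·x)·Dx + (-1 + x + 2·x^2)·Dx^2  (order 2).
h: a_k = 0, 6, 9, 20, 77/2, 391/5, 777/5, 10908/35, 87159/140, …
ICs: h(0) = 0, h′(0) = 6.

f: a_k = -2, -4, -8, -16, -32, -64, -128, -256, -512, …
g: a_k = 0, -3, 3/2, -1, 3/4, -3/5, 1/2, -3/7, 3/8, …
Sym-product of L_f,L_g gives L₀ (≤ ord 2).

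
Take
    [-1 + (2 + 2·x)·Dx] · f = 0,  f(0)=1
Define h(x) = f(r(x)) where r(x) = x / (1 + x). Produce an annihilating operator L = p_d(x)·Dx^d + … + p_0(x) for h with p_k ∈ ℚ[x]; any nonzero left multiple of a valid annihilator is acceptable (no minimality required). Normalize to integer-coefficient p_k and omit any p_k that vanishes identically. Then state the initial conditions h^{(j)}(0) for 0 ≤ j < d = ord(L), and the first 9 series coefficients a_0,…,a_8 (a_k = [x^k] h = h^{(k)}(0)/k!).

L = -1 + (2 + 6·x + 4·x^2)·Dx  (order 1).
h: a_k = 1, 1/2, -5/8, 13/16, -141/128, 399/256, -2353/1024, 7205/2048, -182461/32768, …
ICs: h(0) = 1.

f: a_k = 1, 1/2, -1/8, 1/16, -5/128, 7/256, -21/1024, 33/2048, -429/32768, …
h₀=f(r): pull back L_f along r ⇒ L₀.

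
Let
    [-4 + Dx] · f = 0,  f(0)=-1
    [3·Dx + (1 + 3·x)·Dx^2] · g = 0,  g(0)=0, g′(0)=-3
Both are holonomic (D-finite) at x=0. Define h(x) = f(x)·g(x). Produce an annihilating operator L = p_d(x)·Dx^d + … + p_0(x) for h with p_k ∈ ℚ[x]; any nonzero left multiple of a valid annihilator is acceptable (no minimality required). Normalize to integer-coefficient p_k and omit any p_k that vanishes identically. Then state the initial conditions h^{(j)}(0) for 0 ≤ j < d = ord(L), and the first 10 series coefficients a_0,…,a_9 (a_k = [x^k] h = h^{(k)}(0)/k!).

L = (4 + 48·x) + (-5 - 24·x)·Dx + (1 + 3·x)·Dx^2  (order 2).
h: a_k = 0, 3, 15/2, 15, 47/4, 118/5, -31/2, 7759/105, -21487/120, 20873/42, …
ICs: h(0) = 0, h′(0) = 3.

f: a_k = -1, -4, -8, -32/3, -32/3, -128/15, -256/45, -1024/315, -512/315, -2048/2835, …
g: a_k = 0, -3, 9/2, -9, 81/4, -243/5, 243/2, -2187/7, 6561/8, -2187, …
h₀=f·g: eliminate ⇒ L₀, order ≤ 1·2.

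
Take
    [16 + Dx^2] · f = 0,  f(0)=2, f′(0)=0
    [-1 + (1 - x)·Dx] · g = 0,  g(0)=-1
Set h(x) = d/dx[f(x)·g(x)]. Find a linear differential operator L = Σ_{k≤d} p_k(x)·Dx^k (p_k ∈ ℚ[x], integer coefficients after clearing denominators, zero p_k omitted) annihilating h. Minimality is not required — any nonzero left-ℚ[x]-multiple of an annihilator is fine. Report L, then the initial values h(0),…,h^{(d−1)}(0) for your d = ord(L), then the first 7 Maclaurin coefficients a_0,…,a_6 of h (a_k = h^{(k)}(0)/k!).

f: a_k = 2, 0, -16, 0, 64/3, 0, -512/45, …
g: a_k = -1, -1, -1, -1, -1, -1, -1, …
h₀=f·g: eliminate ⇒ L₀, order ≤ 2·1.
Differentiate: ansatz ord ≤ ord L₀ ⇒ L.
L = (14 - 32·x + 16·x^2) + (-2 + 2·x)·Dx + (1 - 2·x + x^2)·Dx^2  (order 2).
h: a_k = -2, 28, 42, -88/3, -110/3, 364/15, 1274/45, …
ICs: h(0) = -2, h′(0) = 28.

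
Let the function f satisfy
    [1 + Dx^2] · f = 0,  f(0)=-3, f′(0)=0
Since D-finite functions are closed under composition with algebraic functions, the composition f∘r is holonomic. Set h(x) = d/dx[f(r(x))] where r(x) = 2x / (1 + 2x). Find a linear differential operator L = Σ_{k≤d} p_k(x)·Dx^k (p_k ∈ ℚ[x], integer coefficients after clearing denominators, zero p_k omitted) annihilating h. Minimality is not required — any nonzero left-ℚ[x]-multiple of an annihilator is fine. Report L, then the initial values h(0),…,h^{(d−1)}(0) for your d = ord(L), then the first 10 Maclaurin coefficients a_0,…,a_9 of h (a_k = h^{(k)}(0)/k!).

f: a_k = -3, 0, 3/2, 0, -1/8, 0, 1/240, 0, -1/13440, 0, …
Substitute x→r, Dx→(1/r')Dx; clear ⇒ L₀.
h₀' ⇒ L via d/dx closure of L₀.
L = (28 + 96·x + 96·x^2) + (12 + 72·x + 144·x^2 + 96·x^3)·Dx + (1 + 8·x + 24·x^2 + 32·x^3 + 16·x^4)·Dx^2  (order 2).
h: a_k = 0, 12, -72, 280, -880, 12008/5, -29232/5, 267184/21, -843936/35, 34084808/945, …
ICs: h(0) = 0, h′(0) = 12.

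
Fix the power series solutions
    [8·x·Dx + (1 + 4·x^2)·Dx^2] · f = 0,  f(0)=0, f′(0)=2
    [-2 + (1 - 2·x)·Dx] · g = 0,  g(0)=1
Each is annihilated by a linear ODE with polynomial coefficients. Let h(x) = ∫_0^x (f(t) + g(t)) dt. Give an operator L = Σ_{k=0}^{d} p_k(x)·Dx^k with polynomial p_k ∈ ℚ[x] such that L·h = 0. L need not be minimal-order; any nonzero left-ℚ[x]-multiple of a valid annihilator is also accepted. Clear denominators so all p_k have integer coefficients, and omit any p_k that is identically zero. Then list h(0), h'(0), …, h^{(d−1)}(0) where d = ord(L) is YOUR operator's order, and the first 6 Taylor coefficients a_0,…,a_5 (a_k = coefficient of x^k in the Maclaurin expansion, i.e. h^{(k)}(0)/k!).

L = (8 - 64·x - 96·x^2)·Dx^2 + (-8 + 8·x - 32·x^2 - 96·x^3)·Dx^3 + (1 - 16·x^4)·Dx^4  (order 4).
h: a_k = 0, 1, 2, 4/3, 4/3, 16/5, …
ICs: h(0) = 0, h′(0) = 1, h′′(0) = 4, h′′′(0) = 8.

f: a_k = 0, 2, 0, -8/3, 0, 32/5, …
g: a_k = 1, 2, 4, 8, 16, 32, …
L₀ := lclm(L_f,L_g); ord L₀ ≤ 2+1.
h=∫h₀ ⇒ L = L₀·Dx.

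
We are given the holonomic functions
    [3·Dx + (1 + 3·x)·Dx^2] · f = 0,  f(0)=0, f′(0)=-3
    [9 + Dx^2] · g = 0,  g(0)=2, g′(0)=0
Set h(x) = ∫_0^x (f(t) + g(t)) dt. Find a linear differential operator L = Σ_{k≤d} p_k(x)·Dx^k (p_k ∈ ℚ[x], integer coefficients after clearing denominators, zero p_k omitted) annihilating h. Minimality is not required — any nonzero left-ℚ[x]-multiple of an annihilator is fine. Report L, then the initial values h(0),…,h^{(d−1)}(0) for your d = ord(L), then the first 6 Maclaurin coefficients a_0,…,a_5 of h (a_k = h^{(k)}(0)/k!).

f: a_k = 0, -3, 9/2, -9, 81/4, -243/5, …
g: a_k = 2, 0, -9, 0, 27/4, 0, …
Weyl lclm of L_f,L_g ⇒ L₀ (ord ≤ 4).
h=∫h₀ ⇒ L = L₀·Dx.
L = (63 + 54·x + 81·x^2)·Dx^2 + (9 + 45·x + 81·x^2 + 81·x^3)·Dx^3 + (7 + 6·x + 9·x^2)·Dx^4 + (1 + 5·x + 9·x^2 + 9·x^3)·Dx^5  (order 5).
h: a_k = 0, 2, -3/2, -3/2, -9/4, 27/5, …
ICs: h(0) = 0, h′(0) = 2, h′′(0) = -3, h′′′(0) = -9, h′′′′(0) = -54.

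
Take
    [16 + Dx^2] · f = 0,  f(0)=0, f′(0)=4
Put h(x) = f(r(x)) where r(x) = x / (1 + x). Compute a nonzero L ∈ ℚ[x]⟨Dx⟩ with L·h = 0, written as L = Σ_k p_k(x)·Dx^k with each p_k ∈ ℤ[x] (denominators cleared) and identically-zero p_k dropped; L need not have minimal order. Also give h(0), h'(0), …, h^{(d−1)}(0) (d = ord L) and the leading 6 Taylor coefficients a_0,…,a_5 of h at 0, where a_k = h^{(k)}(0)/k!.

f: a_k = 0, 4, 0, -32/3, 0, 128/15, …
f∘r: x↦r, Dx↦Dx/r' in L_f ⇒ L₀.
L = 16 + (2 + 6·x + 6·x^2 + 2·x^3)·Dx + (1 + 4·x + 6·x^2 + 4·x^3 + x^4)·Dx^2  (order 2).
h: a_k = 0, 4, -4, -20/3, 28, -772/15, …
ICs: h(0) = 0, h′(0) = 4.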